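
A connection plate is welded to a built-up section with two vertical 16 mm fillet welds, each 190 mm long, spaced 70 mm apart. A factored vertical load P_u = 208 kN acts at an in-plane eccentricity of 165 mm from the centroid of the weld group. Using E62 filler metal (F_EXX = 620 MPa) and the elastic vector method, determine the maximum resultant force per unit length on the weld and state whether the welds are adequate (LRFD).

f_max ≈ 2400 N/mm; adequate

Total weld length L_w = 380 mm. Treat welds as unit-width lines.
Polar moment about centroid: J = 2[d³/12 + d(b/2)²] = 2[190³/12 + 190×35²] = 1609000 mm³.
Direct shear f_v = P/L_w = 208×10³ / 380 = 547.4 N/mm (vertical).
Torsion M = P·e = 208×10³ × 165 = 34320000 N·mm.
Critical point at (x, y) = (35, 95) from centroid. f_tx = M·y/J = 2027 N/mm; f_ty = M·x/J = 746.7 N/mm.
Resultant f_max = √[f_tx² + (f_v + f_ty)²] = √[2027² + (547.4 + 746.7)²] = 2405 N/mm.
Capacity per unit length: φr_n = 0.75 × 0.6 × 620 × (0.707 × 16) = 3156 N/mm.
2405 ≤ 3156 → adequate.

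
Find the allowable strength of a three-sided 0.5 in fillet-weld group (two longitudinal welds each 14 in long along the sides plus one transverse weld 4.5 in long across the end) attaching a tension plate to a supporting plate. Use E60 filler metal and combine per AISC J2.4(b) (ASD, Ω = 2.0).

R_n/Ω ≈ 207 kips

E60XX → F_EXX = 60 ksi.
t_e = 0.707 × 0.5 = 0.3535 in.
R_nwl = 0.6 × 60 × 0.3535 × 28 = 356.3 kips (longitudinal, 2 welds).
R_nwt = 0.6 × 60 × 0.3535 × 4.5 = 57.27 kips (transverse, base value).
(i) R_nwl + R_nwt = 413.6 kips; (ii) 0.85 R_nwl + 1.5 R_nwt = 388.8 kips.
R_n = max = 413.6 kips [governs: (i)]; R_n/Ω = 206.8 kips.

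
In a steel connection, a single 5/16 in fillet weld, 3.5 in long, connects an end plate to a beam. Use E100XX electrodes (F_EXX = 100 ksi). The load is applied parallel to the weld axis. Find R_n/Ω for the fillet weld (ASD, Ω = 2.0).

Effective throat t_e = 0.707 × 0.3125 = 0.2209 in.
Total length L = 3.5 in; A_we = 0.2209 × 3.5 = 0.7733 in².
F_nw = 0.6 F_EXX = 0.6 × 100 = 60 ksi.
R_n = 60 × 0.7733 = 46.4 kips; R_n/Ω = 46.4/2.0 = 23.2 kips.

R_n/Ω ≈ 23.2 kips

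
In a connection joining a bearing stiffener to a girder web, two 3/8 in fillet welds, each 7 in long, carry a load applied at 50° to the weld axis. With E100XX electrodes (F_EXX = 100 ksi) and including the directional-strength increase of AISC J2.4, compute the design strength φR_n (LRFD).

t_e = 0.707 × 0.375 = 0.2651 in; A_we = 0.2651 × 14 = 3.712 in².
Directional factor: 1.0 + 0.5 sin^1.5(50°) = 1.335.
F_nw = 0.6 × 100 × 1.335 = 80.11 ksi.
φR_n = 0.75 × 80.11 × 3.712 = 223 kips.

φR_n ≈ 223 kips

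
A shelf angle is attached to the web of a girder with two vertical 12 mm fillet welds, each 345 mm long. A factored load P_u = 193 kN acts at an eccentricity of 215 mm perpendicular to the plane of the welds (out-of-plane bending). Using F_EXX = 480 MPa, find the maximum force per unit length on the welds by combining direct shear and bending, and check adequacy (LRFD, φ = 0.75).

f_max ≈ 1080 N/mm; adequate

L_w = 2 × 345 = 690 mm; section modulus (unit throat) S = 2 × L²/6 = 39680 mm².
Direct shear f_v = P/L_w = 193×10³/690 = 279.7 N/mm.
Moment M = P × e = 193×10³ × 215 = 41495000 N·mm; bending f_b = M/S = 1046 N/mm.
f_max = √(f_v² + f_b²) = √(279.7² + 1046²) = 1083 N/mm.
φr_n = 0.75 × 0.6 × 480 × (0.707 × 12) = 1833 N/mm → adequate.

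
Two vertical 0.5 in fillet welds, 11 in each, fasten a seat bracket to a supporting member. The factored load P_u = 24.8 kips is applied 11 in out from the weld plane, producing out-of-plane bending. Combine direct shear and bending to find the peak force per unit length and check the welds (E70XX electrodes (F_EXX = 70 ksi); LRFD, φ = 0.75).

L_w = 2 × 11 = 22 in; section modulus (unit throat) S = 2 × L²/6 = 40.33 in².
Direct shear f_v = P/L_w = 24.8/22 = 1.127 kip/in.
Moment M = P × e = 24.8 × 11 = 272.8 kip·in; bending f_b = M/S = 6.764 kip/in.
f_max = √(f_v² + f_b²) = √(1.127² + 6.764²) = 6.857 kip/in.
φr_n = 0.75 × 0.6 × 70 × (0.707 × 0.5) = 11.14 kip/in → adequate.

f_max ≈ 6.86 kip/in; adequate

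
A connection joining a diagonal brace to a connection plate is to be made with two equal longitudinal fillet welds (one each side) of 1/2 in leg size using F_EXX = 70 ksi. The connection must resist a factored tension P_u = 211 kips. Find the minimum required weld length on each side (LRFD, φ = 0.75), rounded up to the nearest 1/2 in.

L = 9.5 in on each side

Throat t_e = 0.707 × 0.5 = 0.3535 in.
φr_n = 0.75 × 0.6 × 70 × 0.3535 = 11.14 kips/in.
L_req = P_u / φr_n = 211 / 11.14 = 18.95 in total.
Per side: 18.95 / 2 = 9.474 in.
Round up → use L = 9.5 in on each side.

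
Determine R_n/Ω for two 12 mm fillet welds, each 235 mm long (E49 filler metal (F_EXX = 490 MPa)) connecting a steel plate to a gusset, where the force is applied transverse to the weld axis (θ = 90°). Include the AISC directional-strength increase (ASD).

t_e = 0.707 × 12 = 8.484 mm; A_we = 8.484 × 470 = 3987 mm².
Directional factor: 1.0 + 0.5 sin^1.5(90°) = 1.5.
F_nw = 0.6 × 490 × 1.5 = 441 MPa.
R_n/Ω = (441 × 3987) / 2.0 × 10⁻³ = 879.2 kN.

R_n/Ω ≈ 879 kN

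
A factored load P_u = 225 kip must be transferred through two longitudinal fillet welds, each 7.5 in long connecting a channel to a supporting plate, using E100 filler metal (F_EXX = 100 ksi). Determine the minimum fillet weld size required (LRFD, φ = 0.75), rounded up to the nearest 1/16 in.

Total weld length L = 15 in.
Required throat t_e = P_u / (φ × 0.6 F_EXX × L) = 225 / (0.75 × 0.6 × 100 × 15) = 0.3333 in.
Required leg w = t_e / 0.707 = 0.4715 in → use 1/2 in.

w = 1/2 in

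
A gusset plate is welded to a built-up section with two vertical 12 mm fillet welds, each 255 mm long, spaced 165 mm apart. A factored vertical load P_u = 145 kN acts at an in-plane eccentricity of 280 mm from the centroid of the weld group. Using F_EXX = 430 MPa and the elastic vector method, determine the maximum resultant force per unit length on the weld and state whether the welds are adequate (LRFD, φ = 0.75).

Total weld length L_w = 510 mm. Treat welds as unit-width lines.
Polar moment about centroid: J = 2[d³/12 + d(b/2)²] = 2[255³/12 + 255×82.5²] = 6235000 mm³.
Direct shear f_v = P/L_w = 145×10³ / 510 = 284.3 N/mm (vertical).
Torsion M = P·e = 145×10³ × 280 = 40600000 N·mm.
Critical point at (x, y) = (82.5, 127.5) from centroid. f_tx = M·y/J = 830.3 N/mm; f_ty = M·x/J = 537.2 N/mm.
Resultant f_max = √[f_tx² + (f_v + f_ty)²] = √[830.3² + (284.3 + 537.2)²] = 1168 N/mm.
Capacity per unit length: φr_n = 0.75 × 0.6 × 430 × (0.707 × 12) = 1642 N/mm.
1168 ≤ 1642 → adequate.

f_max ≈ 1170 N/mm; adequate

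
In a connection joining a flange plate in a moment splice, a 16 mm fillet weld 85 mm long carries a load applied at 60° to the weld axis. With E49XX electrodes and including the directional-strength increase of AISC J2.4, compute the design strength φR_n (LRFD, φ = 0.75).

φR_n ≈ 297 kN

E49XX → F_EXX = 490 MPa.
t_e = 0.707 × 16 = 11.31 mm; A_we = 11.31 × 85 = 961.5 mm².
Directional factor: 1.0 + 0.5 sin^1.5(60°) = 1.403.
F_nw = 0.6 × 490 × 1.403 = 412.5 MPa.
φR_n = 0.75 × 412.5 × 961.5 × 10⁻³ = 297.4 kN.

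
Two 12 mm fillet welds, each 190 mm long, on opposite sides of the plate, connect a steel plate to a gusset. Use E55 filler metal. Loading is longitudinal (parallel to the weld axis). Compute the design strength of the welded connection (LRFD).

φR_n ≈ 798 kN

E55XX → F_EXX = 550 MPa.
Effective throat t_e = 0.707 × 12 = 8.484 mm.
Total length L = 380 mm; A_we = 8.484 × 380 = 3224 mm².
F_nw = 0.6 F_EXX = 0.6 × 550 = 330 MPa.
φR_n = 0.75 × 330 × 3224 × 10⁻³ = 797.9 kN.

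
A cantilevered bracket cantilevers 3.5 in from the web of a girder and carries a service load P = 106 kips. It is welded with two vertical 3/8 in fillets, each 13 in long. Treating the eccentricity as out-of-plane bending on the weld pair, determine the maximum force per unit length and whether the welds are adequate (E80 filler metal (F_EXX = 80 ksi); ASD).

f_max ≈ 7.75 kip/in; NOT adequate

L_w = 2 × 13 = 26 in; section modulus (unit throat) S = 2 × L²/6 = 56.33 in².
Direct shear f_v = P/L_w = 106/26 = 4.077 kip/in.
Moment M = P × e = 106 × 3.5 = 371 kip·in; bending f_b = M/S = 6.586 kip/in.
f_max = √(f_v² + f_b²) = √(4.077² + 6.586²) = 7.746 kip/in.
r_n/Ω = (1/2.0) × 0.6 × 80 × (0.707 × 0.375) = 6.363 kip/in → NOT adequate.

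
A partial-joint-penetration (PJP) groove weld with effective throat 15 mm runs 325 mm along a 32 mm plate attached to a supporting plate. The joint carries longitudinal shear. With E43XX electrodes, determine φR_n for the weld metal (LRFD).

φR_n ≈ 943 kN

E43XX → F_EXX = 430 MPa.
Effective throat (given) t_e = 15 mm.
A_we = 15 × 325 = 4875 mm².
F_nw = 0.6 F_EXX = 258 MPa.
φR_n = 0.75 × 258 × 4875 × 10⁻³ = 943.3 kN.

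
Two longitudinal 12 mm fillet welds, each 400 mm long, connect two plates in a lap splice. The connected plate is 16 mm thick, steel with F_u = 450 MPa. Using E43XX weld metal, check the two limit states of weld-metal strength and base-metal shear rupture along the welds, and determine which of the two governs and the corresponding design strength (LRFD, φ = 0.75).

φR_n ≈ 1310 kN (weld metal governs)

E43XX → F_EXX = 430 MPa.
t_e = 0.707 × 12 = 8.484 mm; L = 800 mm.
Weld metal: φR_n = 0.75 × 0.6 × 430 × 8.484 × 800 × 10⁻³ = 1313 kN.
Base metal (shear rupture): φR_n = 0.75 × 0.6 × 450 × 16 × 800 × 10⁻³ = 2592 kN.
Governing: weld metal.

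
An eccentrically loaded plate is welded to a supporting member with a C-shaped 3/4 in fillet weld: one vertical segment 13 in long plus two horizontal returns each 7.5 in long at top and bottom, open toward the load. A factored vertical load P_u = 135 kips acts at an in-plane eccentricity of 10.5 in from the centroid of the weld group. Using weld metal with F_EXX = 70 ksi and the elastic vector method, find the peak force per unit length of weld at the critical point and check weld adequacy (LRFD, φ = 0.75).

f_max ≈ 15.8 kip/in; adequate

Total weld length L_w = 28 in. Treat welds as unit-width lines.
Centroid: x̄ = 2×7.5×3.75 / 28 = 2.009 in from the vertical weld.
Polar moment about centroid: J = I_x + I_y = [13³/12 + 2×7.5×6.5²] + [13×2.009² + 2(7.5³/12 + 7.5×1.741²)] = 985.1 in³.
Direct shear f_v = P/L_w = 135 / 28 = 4.821 kip/in (vertical).
Torsion M = P·e = 135 × 10.5 = 1417.5 kip·in.
Critical point at (x, y) = (5.491, 6.5) from centroid. f_tx = M·y/J = 9.353 kip/in; f_ty = M·x/J = 7.901 kip/in.
Resultant f_max = √[f_tx² + (f_v + f_ty)²] = √[9.353² + (4.821 + 7.901)²] = 15.79 kip/in.
Capacity per unit length: φr_n = 0.75 × 0.6 × 70 × (0.707 × 0.75) = 16.7 kip/in.
15.79 ≤ 16.7 → adequate.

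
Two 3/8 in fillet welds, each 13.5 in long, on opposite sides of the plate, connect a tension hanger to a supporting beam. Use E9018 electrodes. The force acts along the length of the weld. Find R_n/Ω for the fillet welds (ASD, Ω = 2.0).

R_n/Ω ≈ 193 kip

E90XX → F_EXX = 90 ksi.
Effective throat t_e = 0.707 × 0.375 = 0.2651 in.
Total length L = 27 in; A_we = 0.2651 × 27 = 7.158 in².
F_nw = 0.6 F_EXX = 0.6 × 90 = 54 ksi.
R_n = 54 × 7.158 = 386.6 kip; R_n/Ω = 386.6/2.0 = 193.3 kip.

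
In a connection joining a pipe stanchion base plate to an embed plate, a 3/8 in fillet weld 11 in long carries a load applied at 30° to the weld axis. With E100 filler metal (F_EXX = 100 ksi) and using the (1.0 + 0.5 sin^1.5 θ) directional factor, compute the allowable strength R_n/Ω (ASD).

R_n/Ω ≈ 103 kip

t_e = 0.707 × 0.375 = 0.2651 in; A_we = 0.2651 × 11 = 2.916 in².
Directional factor: 1.0 + 0.5 sin^1.5(30°) = 1.177.
F_nw = 0.6 × 100 × 1.177 = 70.61 ksi.
R_n/Ω = (70.61 × 2.916) / 2.0 = 103 kip.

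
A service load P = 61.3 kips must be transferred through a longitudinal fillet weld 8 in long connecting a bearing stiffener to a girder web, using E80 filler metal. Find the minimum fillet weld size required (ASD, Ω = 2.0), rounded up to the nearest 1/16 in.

w = 1/2 in

E80XX → F_EXX = 80 ksi.
Total weld length L = 8 in.
Required throat t_e = P × Ω / (0.6 F_EXX × L) = 61.3 × 2.0 / (0.6 × 80 × 8) = 0.3193 in.
Required leg w = t_e / 0.707 = 0.4516 in → use 1/2 in.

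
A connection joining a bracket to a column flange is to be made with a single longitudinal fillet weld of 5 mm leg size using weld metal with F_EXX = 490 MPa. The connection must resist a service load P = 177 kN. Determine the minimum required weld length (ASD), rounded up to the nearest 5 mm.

Throat t_e = 0.707 × 5 = 3.535 mm.
r_n/Ω = (0.6 × 490 × 3.535) / 2.0 = 519.6 N/mm = 0.5196 kN/mm.
L_req = P / (r_n/Ω) = 177 / 0.5196 = 340.6 mm total.
Round up → use L = 345 mm.

L = 345 mm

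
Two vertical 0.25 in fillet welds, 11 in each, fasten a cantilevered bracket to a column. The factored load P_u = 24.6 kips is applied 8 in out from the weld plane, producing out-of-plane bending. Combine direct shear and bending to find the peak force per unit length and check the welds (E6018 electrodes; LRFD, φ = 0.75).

E60XX → F_EXX = 60 ksi.
L_w = 2 × 11 = 22 in; section modulus (unit throat) S = 2 × L²/6 = 40.33 in².
Direct shear f_v = P/L_w = 24.6/22 = 1.118 kip/in.
Moment M = P × e = 24.6 × 8 = 196.8 kip·in; bending f_b = M/S = 4.879 kip/in.
f_max = √(f_v² + f_b²) = √(1.118² + 4.879²) = 5.006 kip/in.
φr_n = 0.75 × 0.6 × 60 × (0.707 × 0.25) = 4.772 kip/in → NOT adequate.

f_max ≈ 5.01 kip/in; NOT adequate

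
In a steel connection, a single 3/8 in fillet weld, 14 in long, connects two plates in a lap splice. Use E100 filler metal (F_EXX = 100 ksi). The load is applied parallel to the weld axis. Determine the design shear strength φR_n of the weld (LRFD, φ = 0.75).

Effective throat t_e = 0.707 × 0.375 = 0.2651 in.
Total length L = 14 in; A_we = 0.2651 × 14 = 3.712 in².
F_nw = 0.6 F_EXX = 0.6 × 100 = 60 ksi.
φR_n = 0.75 × 60 × 3.712 = 167 kip.

φR_n ≈ 167 kip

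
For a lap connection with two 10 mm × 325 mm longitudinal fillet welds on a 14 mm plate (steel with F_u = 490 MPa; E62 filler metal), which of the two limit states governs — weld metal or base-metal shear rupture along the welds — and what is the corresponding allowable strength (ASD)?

E62XX → F_EXX = 620 MPa.
t_e = 0.707 × 10 = 7.07 mm; L = 650 mm.
Weld metal: R_n/Ω = (1/2.0) × 0.6 × 620 × 7.07 × 650 × 10⁻³ = 854.8 kN.
Base metal (shear rupture): R_n/Ω = (1/2.0) × 0.6 × 490 × 14 × 650 × 10⁻³ = 1338 kN.
Governing: weld metal.

R_n/Ω ≈ 855 kN (weld metal governs)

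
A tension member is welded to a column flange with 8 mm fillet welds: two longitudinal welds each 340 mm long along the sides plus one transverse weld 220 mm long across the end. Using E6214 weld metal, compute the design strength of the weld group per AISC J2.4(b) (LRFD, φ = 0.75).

φR_n ≈ 1430 kN

E62XX → F_EXX = 620 MPa.
t_e = 0.707 × 8 = 5.656 mm.
R_nwl = 0.6 × 620 × 5.656 × 680 × 10⁻³ = 1431 kN (longitudinal, 2 welds).
R_nwt = 0.6 × 620 × 5.656 × 220 × 10⁻³ = 462.9 kN (transverse, base value).
(i) R_nwl + R_nwt = 1894 kN; (ii) 0.85 R_nwl + 1.5 R_nwt = 1910 kN.
R_n = max = 1910 kN [governs: (ii)]; φR_n = 1433 kN.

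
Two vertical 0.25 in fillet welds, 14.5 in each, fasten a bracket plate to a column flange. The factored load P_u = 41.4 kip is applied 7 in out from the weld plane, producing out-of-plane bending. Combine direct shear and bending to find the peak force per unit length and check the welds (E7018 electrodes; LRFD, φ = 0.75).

f_max ≈ 4.37 kip/in; adequate

E70XX → F_EXX = 70 ksi.
L_w = 2 × 14.5 = 29 in; section modulus (unit throat) S = 2 × L²/6 = 70.08 in².
Direct shear f_v = P/L_w = 41.4/29 = 1.428 kip/in.
Moment M = P × e = 41.4 × 7 = 289.8 kip·in; bending f_b = M/S = 4.135 kip/in.
f_max = √(f_v² + f_b²) = √(1.428² + 4.135²) = 4.375 kip/in.
φr_n = 0.75 × 0.6 × 70 × (0.707 × 0.25) = 5.568 kip/in → adequate.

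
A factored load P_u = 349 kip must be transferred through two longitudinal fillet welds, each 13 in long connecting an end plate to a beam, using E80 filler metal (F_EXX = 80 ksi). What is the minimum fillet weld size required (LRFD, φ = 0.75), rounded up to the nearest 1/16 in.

w = 9/16 in

Total weld length L = 26 in.
Required throat t_e = P_u / (φ × 0.6 F_EXX × L) = 349 / (0.75 × 0.6 × 80 × 26) = 0.3729 in.
Required leg w = t_e / 0.707 = 0.5274 in → use 9/16 in.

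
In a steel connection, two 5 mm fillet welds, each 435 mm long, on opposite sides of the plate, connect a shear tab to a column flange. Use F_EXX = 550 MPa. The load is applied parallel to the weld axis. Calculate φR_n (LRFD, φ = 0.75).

φR_n ≈ 761 kN

Effective throat t_e = 0.707 × 5 = 3.535 mm.
Total length L = 870 mm; A_we = 3.535 × 870 = 3075 mm².
F_nw = 0.6 F_EXX = 0.6 × 550 = 330 MPa.
φR_n = 0.75 × 330 × 3075 × 10⁻³ = 761.2 kN.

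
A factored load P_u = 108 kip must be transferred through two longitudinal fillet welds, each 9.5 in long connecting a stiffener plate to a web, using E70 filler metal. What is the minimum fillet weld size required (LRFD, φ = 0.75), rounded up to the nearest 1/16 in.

E70XX → F_EXX = 70 ksi.
Total weld length L = 19 in.
Required throat t_e = P_u / (φ × 0.6 F_EXX × L) = 108 / (0.75 × 0.6 × 70 × 19) = 0.1805 in.
Required leg w = t_e / 0.707 = 0.2552 in → use 5/16 in.

w = 5/16 in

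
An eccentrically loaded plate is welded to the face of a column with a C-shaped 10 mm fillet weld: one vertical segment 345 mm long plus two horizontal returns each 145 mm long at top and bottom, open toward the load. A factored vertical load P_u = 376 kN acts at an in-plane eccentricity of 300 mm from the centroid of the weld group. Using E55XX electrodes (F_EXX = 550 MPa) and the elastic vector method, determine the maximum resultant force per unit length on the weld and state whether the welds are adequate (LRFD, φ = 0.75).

Total weld length L_w = 635 mm. Treat welds as unit-width lines.
Centroid: x̄ = 2×145×72.5 / 635 = 33.11 mm from the vertical weld.
Polar moment about centroid: J = I_x + I_y = [345³/12 + 2×145×172.5²] + [345×33.11² + 2(145³/12 + 145×39.39²)] = 13390000 mm³.
Direct shear f_v = P/L_w = 376×10³ / 635 = 592.1 N/mm (vertical).
Torsion M = P·e = 376×10³ × 300 = 112800000 N·mm.
Critical point at (x, y) = (111.9, 172.5) from centroid. f_tx = M·y/J = 1453 N/mm; f_ty = M·x/J = 942.8 N/mm.
Resultant f_max = √[f_tx² + (f_v + f_ty)²] = √[1453² + (592.1 + 942.8)²] = 2114 N/mm.
Capacity per unit length: φr_n = 0.75 × 0.6 × 550 × (0.707 × 10) = 1750 N/mm.
2114 > 1750 → NOT adequate.

f_max ≈ 2110 N/mm; NOT adequate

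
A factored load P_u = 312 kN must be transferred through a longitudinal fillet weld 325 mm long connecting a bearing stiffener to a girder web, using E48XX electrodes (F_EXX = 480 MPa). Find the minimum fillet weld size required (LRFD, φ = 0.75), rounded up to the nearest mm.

Total weld length L = 325 mm.
Required throat t_e = P_u / (φ × 0.6 F_EXX × L) = 312 / (0.75 × 0.6 × 480 × 325 × 10⁻³) = 4.444 mm.
Required leg w = t_e / 0.707 = 6.286 mm → use 7 mm.

w = 7 mm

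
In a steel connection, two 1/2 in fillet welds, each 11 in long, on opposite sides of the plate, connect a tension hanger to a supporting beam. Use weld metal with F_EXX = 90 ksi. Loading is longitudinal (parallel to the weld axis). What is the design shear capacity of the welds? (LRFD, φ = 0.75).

Effective throat t_e = 0.707 × 0.5 = 0.3535 in.
Total length L = 22 in; A_we = 0.3535 × 22 = 7.777 in².
F_nw = 0.6 F_EXX = 0.6 × 90 = 54 ksi.
φR_n = 0.75 × 54 × 7.777 = 315 kips.

φR_n ≈ 315 kips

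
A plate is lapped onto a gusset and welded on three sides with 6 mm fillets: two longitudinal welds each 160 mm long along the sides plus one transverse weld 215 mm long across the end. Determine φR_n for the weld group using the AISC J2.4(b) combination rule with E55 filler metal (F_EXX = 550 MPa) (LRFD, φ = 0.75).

φR_n ≈ 624 kN

t_e = 0.707 × 6 = 4.242 mm.
R_nwl = 0.6 × 550 × 4.242 × 320 × 10⁻³ = 448 kN (longitudinal, 2 welds).
R_nwt = 0.6 × 550 × 4.242 × 215 × 10⁻³ = 301 kN (transverse, base value).
(i) R_nwl + R_nwt = 748.9 kN; (ii) 0.85 R_nwl + 1.5 R_nwt = 832.2 kN.
R_n = max = 832.2 kN [governs: (ii)]; φR_n = 624.2 kN.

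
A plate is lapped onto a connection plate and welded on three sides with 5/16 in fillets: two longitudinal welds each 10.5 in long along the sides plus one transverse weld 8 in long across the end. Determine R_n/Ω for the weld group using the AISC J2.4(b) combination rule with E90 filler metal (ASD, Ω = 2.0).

R_n/Ω ≈ 178 kips

E90XX → F_EXX = 90 ksi.
t_e = 0.707 × 0.3125 = 0.2209 in.
R_nwl = 0.6 × 90 × 0.2209 × 21 = 250.5 kips (longitudinal, 2 welds).
R_nwt = 0.6 × 90 × 0.2209 × 8 = 95.44 kips (transverse, base value).
(i) R_nwl + R_nwt = 346 kips; (ii) 0.85 R_nwl + 1.5 R_nwt = 356.1 kips.
R_n = max = 356.1 kips [governs: (ii)]; R_n/Ω = 178.1 kips.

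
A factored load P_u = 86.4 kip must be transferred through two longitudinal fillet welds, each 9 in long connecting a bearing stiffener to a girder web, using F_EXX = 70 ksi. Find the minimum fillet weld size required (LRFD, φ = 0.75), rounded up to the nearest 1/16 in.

Total weld length L = 18 in.
Required throat t_e = P_u / (φ × 0.6 F_EXX × L) = 86.4 / (0.75 × 0.6 × 70 × 18) = 0.1524 in.
Required leg w = t_e / 0.707 = 0.2155 in → use 1/4 in.

w = 1/4 in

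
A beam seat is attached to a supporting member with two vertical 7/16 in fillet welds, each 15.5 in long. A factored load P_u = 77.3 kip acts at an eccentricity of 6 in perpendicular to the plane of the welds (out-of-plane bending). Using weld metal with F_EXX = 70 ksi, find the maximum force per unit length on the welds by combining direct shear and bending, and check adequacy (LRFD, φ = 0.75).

f_max ≈ 6.31 kip/in; adequate

L_w = 2 × 15.5 = 31 in; section modulus (unit throat) S = 2 × L²/6 = 80.08 in².
Direct shear f_v = P/L_w = 77.3/31 = 2.494 kip/in.
Moment M = P × e = 77.3 × 6 = 463.8 kip·in; bending f_b = M/S = 5.791 kip/in.
f_max = √(f_v² + f_b²) = √(2.494² + 5.791²) = 6.305 kip/in.
φr_n = 0.75 × 0.6 × 70 × (0.707 × 0.4375) = 9.743 kip/in → adequate.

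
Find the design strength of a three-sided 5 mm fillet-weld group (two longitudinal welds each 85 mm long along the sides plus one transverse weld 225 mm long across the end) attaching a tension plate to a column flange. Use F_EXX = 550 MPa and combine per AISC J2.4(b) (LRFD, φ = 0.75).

t_e = 0.707 × 5 = 3.535 mm.
R_nwl = 0.6 × 550 × 3.535 × 170 × 10⁻³ = 198.3 kN (longitudinal, 2 welds).
R_nwt = 0.6 × 550 × 3.535 × 225 × 10⁻³ = 262.5 kN (transverse, base value).
(i) R_nwl + R_nwt = 460.8 kN; (ii) 0.85 R_nwl + 1.5 R_nwt = 562.3 kN.
R_n = max = 562.3 kN [governs: (ii)]; φR_n = 421.7 kN.

φR_n ≈ 422 kN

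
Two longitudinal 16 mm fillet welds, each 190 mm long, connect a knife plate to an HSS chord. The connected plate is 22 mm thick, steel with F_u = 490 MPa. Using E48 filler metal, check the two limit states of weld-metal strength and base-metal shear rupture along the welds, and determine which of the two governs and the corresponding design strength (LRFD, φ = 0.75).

φR_n ≈ 928 kN (weld metal governs)

E48XX → F_EXX = 480 MPa.
t_e = 0.707 × 16 = 11.31 mm; L = 380 mm.
Weld metal: φR_n = 0.75 × 0.6 × 480 × 11.31 × 380 × 10⁻³ = 928.5 kN.
Base metal (shear rupture): φR_n = 0.75 × 0.6 × 490 × 22 × 380 × 10⁻³ = 1843 kN.
Governing: weld metal.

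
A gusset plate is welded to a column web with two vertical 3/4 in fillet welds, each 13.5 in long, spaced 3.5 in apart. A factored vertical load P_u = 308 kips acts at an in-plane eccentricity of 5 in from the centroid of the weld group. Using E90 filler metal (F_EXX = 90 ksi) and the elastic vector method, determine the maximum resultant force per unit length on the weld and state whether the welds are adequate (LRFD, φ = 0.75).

Total weld length L_w = 27 in. Treat welds as unit-width lines.
Polar moment about centroid: J = 2[d³/12 + d(b/2)²] = 2[13.5³/12 + 13.5×1.75²] = 492.8 in³.
Direct shear f_v = P/L_w = 308 / 27 = 11.41 kip/in (vertical).
Torsion M = P·e = 308 × 5 = 1540 kip·in.
Critical point at (x, y) = (1.75, 6.75) from centroid. f_tx = M·y/J = 21.1 kip/in; f_ty = M·x/J = 5.469 kip/in.
Resultant f_max = √[f_tx² + (f_v + f_ty)²] = √[21.1² + (11.41 + 5.469)²] = 27.02 kip/in.
Capacity per unit length: φr_n = 0.75 × 0.6 × 90 × (0.707 × 0.75) = 21.48 kip/in.
27.02 > 21.48 → NOT adequate.

f_max ≈ 27 kip/in; NOT adequate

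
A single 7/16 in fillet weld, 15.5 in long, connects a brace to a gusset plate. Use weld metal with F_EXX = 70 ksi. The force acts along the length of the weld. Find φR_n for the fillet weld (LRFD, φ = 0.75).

φR_n ≈ 151 kip

Effective throat t_e = 0.707 × 0.4375 = 0.3093 in.
Total length L = 15.5 in; A_we = 0.3093 × 15.5 = 4.794 in².
F_nw = 0.6 F_EXX = 0.6 × 70 = 42 ksi.
φR_n = 0.75 × 42 × 4.794 = 151 kip.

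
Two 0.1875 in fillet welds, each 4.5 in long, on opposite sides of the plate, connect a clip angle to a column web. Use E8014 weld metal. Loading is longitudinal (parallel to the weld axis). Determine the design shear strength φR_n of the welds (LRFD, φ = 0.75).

E80XX → F_EXX = 80 ksi.
Effective throat t_e = 0.707 × 0.1875 = 0.1326 in.
Total length L = 9 in; A_we = 0.1326 × 9 = 1.193 in².
F_nw = 0.6 F_EXX = 0.6 × 80 = 48 ksi.
φR_n = 0.75 × 48 × 1.193 = 42.95 kips.

φR_n ≈ 43 kips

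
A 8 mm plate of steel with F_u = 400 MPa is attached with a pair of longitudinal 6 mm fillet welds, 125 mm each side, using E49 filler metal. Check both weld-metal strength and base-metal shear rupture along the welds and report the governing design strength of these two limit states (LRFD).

φR_n ≈ 234 kN (weld metal governs)

E49XX → F_EXX = 490 MPa.
t_e = 0.707 × 6 = 4.242 mm; L = 250 mm.
Weld metal: φR_n = 0.75 × 0.6 × 490 × 4.242 × 250 × 10⁻³ = 233.8 kN.
Base metal (shear rupture): φR_n = 0.75 × 0.6 × 400 × 8 × 250 × 10⁻³ = 360 kN.
Governing: weld metal.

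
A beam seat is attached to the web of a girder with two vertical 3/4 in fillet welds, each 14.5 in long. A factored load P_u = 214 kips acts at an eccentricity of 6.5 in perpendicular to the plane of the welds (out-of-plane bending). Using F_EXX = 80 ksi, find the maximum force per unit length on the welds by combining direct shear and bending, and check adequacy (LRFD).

f_max ≈ 21.2 kip/in; NOT adequate

L_w = 2 × 14.5 = 29 in; section modulus (unit throat) S = 2 × L²/6 = 70.08 in².
Direct shear f_v = P/L_w = 214/29 = 7.379 kip/in.
Moment M = P × e = 214 × 6.5 = 1391 kip·in; bending f_b = M/S = 19.85 kip/in.
f_max = √(f_v² + f_b²) = √(7.379² + 19.85²) = 21.18 kip/in.
φr_n = 0.75 × 0.6 × 80 × (0.707 × 0.75) = 19.09 kip/in → NOT adequate.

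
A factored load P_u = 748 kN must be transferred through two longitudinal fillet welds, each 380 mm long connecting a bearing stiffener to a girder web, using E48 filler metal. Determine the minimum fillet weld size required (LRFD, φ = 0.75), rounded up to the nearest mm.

E48XX → F_EXX = 480 MPa.
Total weld length L = 760 mm.
Required throat t_e = P_u / (φ × 0.6 F_EXX × L) = 748 / (0.75 × 0.6 × 480 × 760 × 10⁻³) = 4.557 mm.
Required leg w = t_e / 0.707 = 6.445 mm → use 7 mm.

w = 7 mm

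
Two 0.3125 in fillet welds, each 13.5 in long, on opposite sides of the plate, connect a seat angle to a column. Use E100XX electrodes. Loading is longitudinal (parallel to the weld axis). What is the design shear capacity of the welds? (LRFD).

φR_n ≈ 268 kip

E100XX → F_EXX = 100 ksi.
Effective throat t_e = 0.707 × 0.3125 = 0.2209 in.
Total length L = 27 in; A_we = 0.2209 × 27 = 5.965 in².
F_nw = 0.6 F_EXX = 0.6 × 100 = 60 ksi.
φR_n = 0.75 × 60 × 5.965 = 268.4 kip.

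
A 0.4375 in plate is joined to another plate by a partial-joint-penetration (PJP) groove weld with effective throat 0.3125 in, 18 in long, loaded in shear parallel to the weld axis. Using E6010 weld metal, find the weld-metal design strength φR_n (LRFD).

E60XX → F_EXX = 60 ksi.
Effective throat (given) t_e = 0.3125 in.
A_we = 0.3125 × 18 = 5.625 in².
F_nw = 0.6 F_EXX = 36 ksi.
φR_n = 0.75 × 36 × 5.625 = 151.9 kips.

φR_n ≈ 152 kips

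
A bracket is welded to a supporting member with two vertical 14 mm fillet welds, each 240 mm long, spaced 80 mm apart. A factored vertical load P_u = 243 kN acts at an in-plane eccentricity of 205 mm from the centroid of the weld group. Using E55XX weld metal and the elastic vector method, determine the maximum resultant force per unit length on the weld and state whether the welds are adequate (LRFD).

f_max ≈ 2260 N/mm; adequate

E55XX → F_EXX = 550 MPa.
Total weld length L_w = 480 mm. Treat welds as unit-width lines.
Polar moment about centroid: J = 2[d³/12 + d(b/2)²] = 2[240³/12 + 240×40²] = 3072000 mm³.
Direct shear f_v = P/L_w = 243×10³ / 480 = 506.2 N/mm (vertical).
Torsion M = P·e = 243×10³ × 205 = 49815000 N·mm.
Critical point at (x, y) = (40, 120) from centroid. f_tx = M·y/J = 1946 N/mm; f_ty = M·x/J = 648.6 N/mm.
Resultant f_max = √[f_tx² + (f_v + f_ty)²] = √[1946² + (506.2 + 648.6)²] = 2263 N/mm.
Capacity per unit length: φr_n = 0.75 × 0.6 × 550 × (0.707 × 14) = 2450 N/mm.
2263 ≤ 2450 → adequate.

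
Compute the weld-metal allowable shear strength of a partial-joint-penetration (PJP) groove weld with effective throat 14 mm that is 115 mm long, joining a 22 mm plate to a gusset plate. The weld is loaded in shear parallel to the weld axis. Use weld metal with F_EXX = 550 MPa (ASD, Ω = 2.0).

R_n/Ω ≈ 266 kN

Effective throat (given) t_e = 14 mm.
A_we = 14 × 115 = 1610 mm².
F_nw = 0.6 F_EXX = 330 MPa.
R_n/Ω = (330 × 1610) / 2.0 × 10⁻³ = 265.6 kN.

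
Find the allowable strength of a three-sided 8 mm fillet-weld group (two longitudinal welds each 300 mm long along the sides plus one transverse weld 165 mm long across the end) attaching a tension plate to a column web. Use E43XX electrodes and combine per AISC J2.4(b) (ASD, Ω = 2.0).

R_n/Ω ≈ 558 kN

E43XX → F_EXX = 430 MPa.
t_e = 0.707 × 8 = 5.656 mm.
R_nwl = 0.6 × 430 × 5.656 × 600 × 10⁻³ = 875.5 kN (longitudinal, 2 welds).
R_nwt = 0.6 × 430 × 5.656 × 165 × 10⁻³ = 240.8 kN (transverse, base value).
(i) R_nwl + R_nwt = 1116 kN; (ii) 0.85 R_nwl + 1.5 R_nwt = 1105 kN.
R_n = max = 1116 kN [governs: (i)]; R_n/Ω = 558.2 kN.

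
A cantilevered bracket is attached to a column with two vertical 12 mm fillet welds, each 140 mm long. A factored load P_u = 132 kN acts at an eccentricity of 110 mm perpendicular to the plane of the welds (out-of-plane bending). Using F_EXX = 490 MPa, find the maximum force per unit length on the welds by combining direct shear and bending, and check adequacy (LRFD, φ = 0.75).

L_w = 2 × 140 = 280 mm; section modulus (unit throat) S = 2 × L²/6 = 6533 mm².
Direct shear f_v = P/L_w = 132×10³/280 = 471.4 N/mm.
Moment M = P × e = 132×10³ × 110 = 14520000 N·mm; bending f_b = M/S = 2222 N/mm.
f_max = √(f_v² + f_b²) = √(471.4² + 2222²) = 2272 N/mm.
φr_n = 0.75 × 0.6 × 490 × (0.707 × 12) = 1871 N/mm → NOT adequate.

f_max ≈ 2270 N/mm; NOT adequate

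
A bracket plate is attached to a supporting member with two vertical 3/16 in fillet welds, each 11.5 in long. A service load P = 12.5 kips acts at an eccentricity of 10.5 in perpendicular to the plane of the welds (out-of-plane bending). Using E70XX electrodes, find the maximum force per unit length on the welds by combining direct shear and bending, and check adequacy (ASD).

f_max ≈ 3.03 kip/in; NOT adequate

E70XX → F_EXX = 70 ksi.
L_w = 2 × 11.5 = 23 in; section modulus (unit throat) S = 2 × L²/6 = 44.08 in².
Direct shear f_v = P/L_w = 12.5/23 = 0.5435 kip/in.
Moment M = P × e = 12.5 × 10.5 = 131.25 kip·in; bending f_b = M/S = 2.977 kip/in.
f_max = √(f_v² + f_b²) = √(0.5435² + 2.977²) = 3.027 kip/in.
r_n/Ω = (1/2.0) × 0.6 × 70 × (0.707 × 0.1875) = 2.784 kip/in → NOT adequate.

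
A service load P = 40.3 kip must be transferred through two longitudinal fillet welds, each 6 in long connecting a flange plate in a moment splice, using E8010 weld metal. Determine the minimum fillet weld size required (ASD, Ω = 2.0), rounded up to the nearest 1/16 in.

w = 1/4 in

E80XX → F_EXX = 80 ksi.
Total weld length L = 12 in.
Required throat t_e = P × Ω / (0.6 F_EXX × L) = 40.3 × 2.0 / (0.6 × 80 × 12) = 0.1399 in.
Required leg w = t_e / 0.707 = 0.1979 in → use 1/4 in.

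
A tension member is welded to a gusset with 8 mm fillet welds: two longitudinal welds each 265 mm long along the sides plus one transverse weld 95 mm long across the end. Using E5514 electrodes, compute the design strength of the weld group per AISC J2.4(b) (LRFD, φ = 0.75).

φR_n ≈ 875 kN

E55XX → F_EXX = 550 MPa.
t_e = 0.707 × 8 = 5.656 mm.
R_nwl = 0.6 × 550 × 5.656 × 530 × 10⁻³ = 989.2 kN (longitudinal, 2 welds).
R_nwt = 0.6 × 550 × 5.656 × 95 × 10⁻³ = 177.3 kN (transverse, base value).
(i) R_nwl + R_nwt = 1167 kN; (ii) 0.85 R_nwl + 1.5 R_nwt = 1107 kN.
R_n = max = 1167 kN [governs: (i)]; φR_n = 874.9 kN.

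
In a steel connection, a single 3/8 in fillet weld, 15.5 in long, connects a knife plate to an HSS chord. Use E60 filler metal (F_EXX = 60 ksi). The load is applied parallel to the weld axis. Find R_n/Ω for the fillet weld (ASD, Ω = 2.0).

R_n/Ω ≈ 74 kip

Effective throat t_e = 0.707 × 0.375 = 0.2651 in.
Total length L = 15.5 in; A_we = 0.2651 × 15.5 = 4.109 in².
F_nw = 0.6 F_EXX = 0.6 × 60 = 36 ksi.
R_n = 36 × 4.109 = 147.9 kip; R_n/Ω = 147.9/2.0 = 73.97 kip.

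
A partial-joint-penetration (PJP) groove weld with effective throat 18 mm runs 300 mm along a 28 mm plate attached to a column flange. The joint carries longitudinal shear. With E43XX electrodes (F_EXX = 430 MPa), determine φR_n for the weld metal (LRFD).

Effective throat (given) t_e = 18 mm.
A_we = 18 × 300 = 5400 mm².
F_nw = 0.6 F_EXX = 258 MPa.
φR_n = 0.75 × 258 × 5400 × 10⁻³ = 1045 kN.

φR_n ≈ 1040 kN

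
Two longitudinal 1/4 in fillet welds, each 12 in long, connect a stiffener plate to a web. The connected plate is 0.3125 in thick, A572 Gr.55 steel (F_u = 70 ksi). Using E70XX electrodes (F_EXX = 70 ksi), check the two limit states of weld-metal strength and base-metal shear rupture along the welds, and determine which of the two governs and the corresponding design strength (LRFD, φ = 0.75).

t_e = 0.707 × 0.25 = 0.1767 in; L = 24 in.
Weld metal: φR_n = 0.75 × 0.6 × 70 × 0.1767 × 24 = 133.6 kip.
Base metal (shear rupture): φR_n = 0.75 × 0.6 × 70 × 0.3125 × 24 = 236.2 kip.
Governing: weld metal.

φR_n ≈ 134 kip (weld metal governs)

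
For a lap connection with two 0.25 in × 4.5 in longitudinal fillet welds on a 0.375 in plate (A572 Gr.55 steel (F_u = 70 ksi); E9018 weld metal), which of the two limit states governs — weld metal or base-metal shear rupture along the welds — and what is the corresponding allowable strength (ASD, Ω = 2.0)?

E90XX → F_EXX = 90 ksi.
t_e = 0.707 × 0.25 = 0.1767 in; L = 9 in.
Weld metal: R_n/Ω = (1/2.0) × 0.6 × 90 × 0.1767 × 9 = 42.95 kip.
Base metal (shear rupture): R_n/Ω = (1/2.0) × 0.6 × 70 × 0.375 × 9 = 70.88 kip.
Governing: weld metal.

R_n/Ω ≈ 43 kip (weld metal governs)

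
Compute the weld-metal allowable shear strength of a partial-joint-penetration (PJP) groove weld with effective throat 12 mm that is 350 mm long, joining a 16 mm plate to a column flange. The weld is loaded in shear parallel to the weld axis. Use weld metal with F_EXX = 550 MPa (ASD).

Effective throat (given) t_e = 12 mm.
A_we = 12 × 350 = 4200 mm².
F_nw = 0.6 F_EXX = 330 MPa.
R_n/Ω = (330 × 4200) / 2.0 × 10⁻³ = 693 kN.

R_n/Ω ≈ 693 kN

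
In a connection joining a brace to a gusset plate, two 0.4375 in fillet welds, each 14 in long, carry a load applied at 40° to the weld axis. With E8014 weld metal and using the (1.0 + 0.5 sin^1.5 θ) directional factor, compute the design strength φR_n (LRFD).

φR_n ≈ 392 kip

E80XX → F_EXX = 80 ksi.
t_e = 0.707 × 0.4375 = 0.3093 in; A_we = 0.3093 × 28 = 8.661 in².
Directional factor: 1.0 + 0.5 sin^1.5(40°) = 1.258.
F_nw = 0.6 × 80 × 1.258 = 60.37 ksi.
φR_n = 0.75 × 60.37 × 8.661 = 392.1 kip.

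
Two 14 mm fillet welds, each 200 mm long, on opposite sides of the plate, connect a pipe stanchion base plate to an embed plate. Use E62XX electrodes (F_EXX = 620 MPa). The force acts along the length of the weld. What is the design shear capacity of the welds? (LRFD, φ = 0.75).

Effective throat t_e = 0.707 × 14 = 9.898 mm.
Total length L = 400 mm; A_we = 9.898 × 400 = 3959 mm².
F_nw = 0.6 F_EXX = 0.6 × 620 = 372 MPa.
φR_n = 0.75 × 372 × 3959 × 10⁻³ = 1105 kN.

φR_n ≈ 1100 kN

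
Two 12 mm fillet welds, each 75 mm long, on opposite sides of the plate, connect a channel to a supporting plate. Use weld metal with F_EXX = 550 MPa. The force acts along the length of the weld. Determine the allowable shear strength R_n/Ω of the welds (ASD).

Effective throat t_e = 0.707 × 12 = 8.484 mm.
Total length L = 150 mm; A_we = 8.484 × 150 = 1273 mm².
F_nw = 0.6 F_EXX = 0.6 × 550 = 330 MPa.
R_n = 330 × 1273 × 10⁻³ = 420 kN; R_n/Ω = 420/2.0 = 210 kN.

R_n/Ω ≈ 210 kN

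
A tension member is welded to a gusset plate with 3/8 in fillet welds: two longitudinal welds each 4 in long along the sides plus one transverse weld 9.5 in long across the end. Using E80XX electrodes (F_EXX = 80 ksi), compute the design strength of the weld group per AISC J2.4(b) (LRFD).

t_e = 0.707 × 0.375 = 0.2651 in.
R_nwl = 0.6 × 80 × 0.2651 × 8 = 101.8 kips (longitudinal, 2 welds).
R_nwt = 0.6 × 80 × 0.2651 × 9.5 = 120.9 kips (transverse, base value).
(i) R_nwl + R_nwt = 222.7 kips; (ii) 0.85 R_nwl + 1.5 R_nwt = 267.9 kips.
R_n = max = 267.9 kips [governs: (ii)]; φR_n = 200.9 kips.

φR_n ≈ 201 kips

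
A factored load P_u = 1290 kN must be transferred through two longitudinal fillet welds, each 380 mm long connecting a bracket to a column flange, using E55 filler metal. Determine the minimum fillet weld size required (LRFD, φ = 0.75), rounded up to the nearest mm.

w = 10 mm

E55XX → F_EXX = 550 MPa.
Total weld length L = 760 mm.
Required throat t_e = P_u / (φ × 0.6 F_EXX × L) = 1290 / (0.75 × 0.6 × 550 × 760 × 10⁻³) = 6.858 mm.
Required leg w = t_e / 0.707 = 9.7 mm → use 10 mm.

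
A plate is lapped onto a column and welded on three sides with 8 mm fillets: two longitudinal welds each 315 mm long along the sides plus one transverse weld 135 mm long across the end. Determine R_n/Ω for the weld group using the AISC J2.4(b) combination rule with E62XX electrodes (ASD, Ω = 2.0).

E62XX → F_EXX = 620 MPa.
t_e = 0.707 × 8 = 5.656 mm.
R_nwl = 0.6 × 620 × 5.656 × 630 × 10⁻³ = 1326 kN (longitudinal, 2 welds).
R_nwt = 0.6 × 620 × 5.656 × 135 × 10⁻³ = 284 kN (transverse, base value).
(i) R_nwl + R_nwt = 1610 kN; (ii) 0.85 R_nwl + 1.5 R_nwt = 1553 kN.
R_n = max = 1610 kN [governs: (i)]; R_n/Ω = 804.8 kN.

R_n/Ω ≈ 805 kN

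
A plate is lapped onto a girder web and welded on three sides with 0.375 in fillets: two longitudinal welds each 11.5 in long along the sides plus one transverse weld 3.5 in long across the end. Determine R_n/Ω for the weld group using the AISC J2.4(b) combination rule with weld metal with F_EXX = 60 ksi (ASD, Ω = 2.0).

t_e = 0.707 × 0.375 = 0.2651 in.
R_nwl = 0.6 × 60 × 0.2651 × 23 = 219.5 kips (longitudinal, 2 welds).
R_nwt = 0.6 × 60 × 0.2651 × 3.5 = 33.41 kips (transverse, base value).
(i) R_nwl + R_nwt = 252.9 kips; (ii) 0.85 R_nwl + 1.5 R_nwt = 236.7 kips.
R_n = max = 252.9 kips [governs: (i)]; R_n/Ω = 126.5 kips.

R_n/Ω ≈ 126 kips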